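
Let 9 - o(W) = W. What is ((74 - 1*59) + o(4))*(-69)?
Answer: -1380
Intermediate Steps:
o(W) = 9 - W
((74 - 1*59) + o(4))*(-69) = ((74 - 1*59) + (9 - 1*4))*(-69) = ((74 - 59) + (9 - 4))*(-69) = (15 + 5)*(-69) = 20*(-69) = -1380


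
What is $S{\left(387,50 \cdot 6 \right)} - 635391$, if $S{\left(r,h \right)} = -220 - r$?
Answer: $-635998$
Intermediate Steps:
$S{\left(387,50 \cdot 6 \right)} - 635391 = \left(-220 - 387\right) - 635391 = -607 - 635391 = -635998$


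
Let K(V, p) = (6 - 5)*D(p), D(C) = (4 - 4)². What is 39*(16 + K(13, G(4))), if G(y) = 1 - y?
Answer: 624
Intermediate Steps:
D(C) = 0 (D(C) = 0² = 0)
K(V, p) = 0 (K(V, p) = (6 - 5)*0 = 1*0 = 0)
39*(16 + K(13, G(4))) = 39*(16 + 0) = 39*16 = 624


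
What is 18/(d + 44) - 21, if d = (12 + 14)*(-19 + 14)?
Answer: -912/43 ≈ -21.209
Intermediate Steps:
d = -130 (d = 26*(-5) = -130)
18/(d + 44) - 21 = 18/(-130 + 44) - 21 = 18/(-86) - 21 = -1/86*18 - 21 = -9/43 - 21 = -912/43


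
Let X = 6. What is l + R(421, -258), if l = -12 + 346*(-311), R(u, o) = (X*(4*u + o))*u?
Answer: 3494458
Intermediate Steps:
R(u, o) = u*(6*o + 24*u) (R(u, o) = (6*(4*u + o))*u = (6*(o + 4*u))*u = (6*o + 24*u)*u = u*(6*o + 24*u))
l = -107618 (l = -12 - 107606 = -107618)
l + R(421, -258) = -107618 + 6*421*(-258 + 4*421) = -107618 + 6*421*(-258 + 1684) = -107618 + 6*421*1426 = -107618 + 3602076 = 3494458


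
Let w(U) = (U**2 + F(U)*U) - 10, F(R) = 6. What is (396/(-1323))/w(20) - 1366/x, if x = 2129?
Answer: -51251348/79805565 ≈ -0.64220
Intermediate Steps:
w(U) = -10 + U**2 + 6*U (w(U) = (U**2 + 6*U) - 10 = -10 + U**2 + 6*U)
(396/(-1323))/w(20) - 1366/x = (396/(-1323))/(-10 + 20**2 + 6*20) - 1366/2129 = (396*(-1/1323))/(-10 + 400 + 120) - 1366*1/2129 = -44/147/510 - 1366/2129 = -44/147*1/510 - 1366/2129 = -22/37485 - 1366/2129 = -51251348/79805565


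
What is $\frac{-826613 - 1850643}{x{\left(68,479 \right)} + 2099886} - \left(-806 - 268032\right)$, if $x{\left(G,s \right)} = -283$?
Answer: $\frac{564450394058}{2099603} \approx 2.6884 \cdot 10^{5}$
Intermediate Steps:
$\frac{-826613 - 1850643}{x{\left(68,479 \right)} + 2099886} - \left(-806 - 268032\right) = \frac{-826613 - 1850643}{-283 + 2099886} - \left(-806 - 268032\right) = - \frac{2677256}{2099603} - \left(-806 - 268032\right) = \left(-2677256\right) \frac{1}{2099603} - -268838 = - \frac{2677256}{2099603} + 268838 = \frac{564450394058}{2099603}$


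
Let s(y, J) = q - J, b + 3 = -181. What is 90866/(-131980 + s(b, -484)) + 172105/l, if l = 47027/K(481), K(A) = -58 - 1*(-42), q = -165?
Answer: -366825417862/6191621847 ≈ -59.245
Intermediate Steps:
b = -184 (b = -3 - 181 = -184)
K(A) = -16 (K(A) = -58 + 42 = -16)
s(y, J) = -165 - J
l = -47027/16 (l = 47027/(-16) = 47027*(-1/16) = -47027/16 ≈ -2939.2)
90866/(-131980 + s(b, -484)) + 172105/l = 90866/(-131980 + (-165 - 1*(-484))) + 172105/(-47027/16) = 90866/(-131980 + (-165 + 484)) + 172105*(-16/47027) = 90866/(-131980 + 319) - 2753680/47027 = 90866/(-131661) - 2753680/47027 = 90866*(-1/131661) - 2753680/47027 = -90866/131661 - 2753680/47027 = -366825417862/6191621847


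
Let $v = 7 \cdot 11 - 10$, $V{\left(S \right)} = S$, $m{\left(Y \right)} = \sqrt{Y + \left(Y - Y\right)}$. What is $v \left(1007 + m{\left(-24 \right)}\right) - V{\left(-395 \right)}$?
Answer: $67864 + 134 i \sqrt{6} \approx 67864.0 + 328.23 i$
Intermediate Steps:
$m{\left(Y \right)} = \sqrt{Y}$ ($m{\left(Y \right)} = \sqrt{Y + 0} = \sqrt{Y}$)
$v = 67$ ($v = 77 - 10 = 67$)
$v \left(1007 + m{\left(-24 \right)}\right) - V{\left(-395 \right)} = 67 \left(1007 + \sqrt{-24}\right) - -395 = 67 \left(1007 + 2 i \sqrt{6}\right) + 395 = \left(67469 + 134 i \sqrt{6}\right) + 395 = 67864 + 134 i \sqrt{6}$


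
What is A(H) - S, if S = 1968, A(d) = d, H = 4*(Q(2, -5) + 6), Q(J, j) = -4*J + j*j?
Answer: -1876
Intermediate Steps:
Q(J, j) = j² - 4*J (Q(J, j) = -4*J + j² = j² - 4*J)
H = 92 (H = 4*(((-5)² - 4*2) + 6) = 4*((25 - 8) + 6) = 4*(17 + 6) = 4*23 = 92)
A(H) - S = 92 - 1*1968 = 92 - 1968 = -1876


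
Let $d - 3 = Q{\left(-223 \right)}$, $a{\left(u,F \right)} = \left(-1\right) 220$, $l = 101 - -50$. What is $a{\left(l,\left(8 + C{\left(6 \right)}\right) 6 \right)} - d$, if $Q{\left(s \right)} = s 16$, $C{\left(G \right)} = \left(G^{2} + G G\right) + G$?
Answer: $3345$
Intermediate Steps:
$C{\left(G \right)} = G + 2 G^{2}$ ($C{\left(G \right)} = \left(G^{2} + G^{2}\right) + G = 2 G^{2} + G = G + 2 G^{2}$)
$l = 151$ ($l = 101 + 50 = 151$)
$a{\left(u,F \right)} = -220$
$Q{\left(s \right)} = 16 s$
$d = -3565$ ($d = 3 + 16 \left(-223\right) = 3 - 3568 = -3565$)
$a{\left(l,\left(8 + C{\left(6 \right)}\right) 6 \right)} - d = -220 - -3565 = -220 + 3565 = 3345$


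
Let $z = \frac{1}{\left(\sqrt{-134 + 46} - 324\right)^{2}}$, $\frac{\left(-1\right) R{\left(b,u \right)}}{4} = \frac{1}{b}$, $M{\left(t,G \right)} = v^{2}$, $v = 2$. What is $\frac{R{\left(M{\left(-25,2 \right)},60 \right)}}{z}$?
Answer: $-104888 + 1296 i \sqrt{22} \approx -1.0489 \cdot 10^{5} + 6078.8 i$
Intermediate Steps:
$M{\left(t,G \right)} = 4$ ($M{\left(t,G \right)} = 2^{2} = 4$)
$R{\left(b,u \right)} = - \frac{4}{b}$
$z = \frac{1}{\left(-324 + 2 i \sqrt{22}\right)^{2}}$ ($z = \frac{1}{\left(\sqrt{-88} - 324\right)^{2}} = \frac{1}{\left(2 i \sqrt{22} - 324\right)^{2}} = \frac{1}{\left(-324 + 2 i \sqrt{22}\right)^{2}} \approx 9.5021 \cdot 10^{-6} + 5.5069 \cdot 10^{-7} i$)
$\frac{R{\left(M{\left(-25,2 \right)},60 \right)}}{z} = \frac{\left(-4\right) \frac{1}{4}}{\frac{1}{8} i \frac{1}{162 \sqrt{22} + 13111 i}} = \left(-4\right) \frac{1}{4} \left(- 8 i \left(162 \sqrt{22} + 13111 i\right)\right) = - \left(-8\right) i \left(162 \sqrt{22} + 13111 i\right) = 8 i \left(162 \sqrt{22} + 13111 i\right)$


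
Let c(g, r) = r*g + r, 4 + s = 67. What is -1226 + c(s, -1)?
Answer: -1290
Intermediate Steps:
s = 63 (s = -4 + 67 = 63)
c(g, r) = r + g*r (c(g, r) = g*r + r = r + g*r)
-1226 + c(s, -1) = -1226 - (1 + 63) = -1226 - 1*64 = -1226 - 64 = -1290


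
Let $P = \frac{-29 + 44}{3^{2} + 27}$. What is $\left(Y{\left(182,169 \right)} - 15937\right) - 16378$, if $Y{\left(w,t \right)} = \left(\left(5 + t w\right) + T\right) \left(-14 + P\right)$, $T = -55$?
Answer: $-449432$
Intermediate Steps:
$P = \frac{5}{12}$ ($P = \frac{15}{9 + 27} = \frac{15}{36} = 15 \cdot \frac{1}{36} = \frac{5}{12} \approx 0.41667$)
$Y{\left(w,t \right)} = \frac{4075}{6} - \frac{163 t w}{12}$ ($Y{\left(w,t \right)} = \left(\left(5 + t w\right) - 55\right) \left(-14 + \frac{5}{12}\right) = \left(-50 + t w\right) \left(- \frac{163}{12}\right) = \frac{4075}{6} - \frac{163 t w}{12}$)
$\left(Y{\left(182,169 \right)} - 15937\right) - 16378 = \left(\left(\frac{4075}{6} - \frac{27547}{12} \cdot 182\right) - 15937\right) - 16378 = \left(\left(\frac{4075}{6} - \frac{2506777}{6}\right) - 15937\right) - 16378 = \left(-417117 - 15937\right) - 16378 = -433054 - 16378 = -449432$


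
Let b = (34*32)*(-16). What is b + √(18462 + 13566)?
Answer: -17408 + 2*√8007 ≈ -17229.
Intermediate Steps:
b = -17408 (b = 1088*(-16) = -17408)
b + √(18462 + 13566) = -17408 + √(18462 + 13566) = -17408 + √32028 = -17408 + 2*√8007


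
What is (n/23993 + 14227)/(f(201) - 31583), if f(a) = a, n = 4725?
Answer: -170676568/376474163 ≈ -0.45336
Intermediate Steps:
(n/23993 + 14227)/(f(201) - 31583) = (4725/23993 + 14227)/(201 - 31583) = (4725*(1/23993) + 14227)/(-31382) = (4725/23993 + 14227)*(-1/31382) = (341353136/23993)*(-1/31382) = -170676568/376474163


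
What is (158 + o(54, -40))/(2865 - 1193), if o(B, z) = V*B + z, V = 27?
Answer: 197/209 ≈ 0.94258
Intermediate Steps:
o(B, z) = z + 27*B (o(B, z) = 27*B + z = z + 27*B)
(158 + o(54, -40))/(2865 - 1193) = (158 + (-40 + 27*54))/(2865 - 1193) = (158 + (-40 + 1458))/1672 = (158 + 1418)*(1/1672) = 1576*(1/1672) = 197/209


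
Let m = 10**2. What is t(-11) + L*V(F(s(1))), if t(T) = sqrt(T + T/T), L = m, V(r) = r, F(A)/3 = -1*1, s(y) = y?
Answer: -300 + I*sqrt(10) ≈ -300.0 + 3.1623*I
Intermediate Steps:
F(A) = -3 (F(A) = 3*(-1*1) = 3*(-1) = -3)
m = 100
L = 100
t(T) = sqrt(1 + T) (t(T) = sqrt(T + 1) = sqrt(1 + T))
t(-11) + L*V(F(s(1))) = sqrt(1 - 11) + 100*(-3) = sqrt(-10) - 300 = I*sqrt(10) - 300 = -300 + I*sqrt(10)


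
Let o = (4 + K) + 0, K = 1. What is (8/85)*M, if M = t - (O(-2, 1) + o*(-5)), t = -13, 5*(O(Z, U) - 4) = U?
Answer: 312/425 ≈ 0.73412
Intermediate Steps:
O(Z, U) = 4 + U/5
o = 5 (o = (4 + 1) + 0 = 5 + 0 = 5)
M = 39/5 (M = -13 - ((4 + (⅕)*1) + 5*(-5)) = -13 - ((4 + ⅕) - 25) = -13 - (21/5 - 25) = -13 - 1*(-104/5) = -13 + 104/5 = 39/5 ≈ 7.8000)
(8/85)*M = (8/85)*(39/5) = 312/425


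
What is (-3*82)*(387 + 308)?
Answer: -170970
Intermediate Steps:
(-3*82)*(387 + 308) = -246*695 = -170970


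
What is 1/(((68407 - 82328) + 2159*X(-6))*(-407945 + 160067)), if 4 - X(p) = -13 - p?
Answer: -1/2436144984 ≈ -4.1048e-10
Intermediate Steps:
X(p) = 17 + p (X(p) = 4 - (-13 - p) = 4 + (13 + p) = 17 + p)
1/(((68407 - 82328) + 2159*X(-6))*(-407945 + 160067)) = 1/(((68407 - 82328) + 2159*(17 - 6))*(-407945 + 160067)) = 1/((-13921 + 2159*11)*(-247878)) = 1/((-13921 + 23749)*(-247878)) = 1/(9828*(-247878)) = 1/(-2436144984) = -1/2436144984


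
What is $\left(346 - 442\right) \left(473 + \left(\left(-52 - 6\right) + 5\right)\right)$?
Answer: $-40320$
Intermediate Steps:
$\left(346 - 442\right) \left(473 + \left(\left(-52 - 6\right) + 5\right)\right) = - 96 \left(473 + \left(-58 + 5\right)\right) = - 96 \left(473 - 53\right) = \left(-96\right) 420 = -40320$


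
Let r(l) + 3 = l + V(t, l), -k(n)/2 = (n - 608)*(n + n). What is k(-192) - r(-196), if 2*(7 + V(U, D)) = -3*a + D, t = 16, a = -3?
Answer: -1228201/2 ≈ -6.1410e+5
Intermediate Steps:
k(n) = -4*n*(-608 + n) (k(n) = -2*(n - 608)*(n + n) = -2*(-608 + n)*2*n = -4*n*(-608 + n))
V(U, D) = -5/2 + D/2 (V(U, D) = -7 + (-3*(-3) + D)/2 = -7 + (9 + D)/2 = -7 + (9/2 + D/2) = -5/2 + D/2)
r(l) = -11/2 + 3*l/2 (r(l) = -3 + (l + (-5/2 + l/2)) = -3 + (-5/2 + 3*l/2) = -11/2 + 3*l/2)
k(-192) - r(-196) = 4*(-192)*(608 - 1*(-192)) - (-11/2 + (3/2)*(-196)) = 4*(-192)*(608 + 192) - (-11/2 - 294) = 4*(-192)*800 - 1*(-599/2) = -614400 + 599/2 = -1228201/2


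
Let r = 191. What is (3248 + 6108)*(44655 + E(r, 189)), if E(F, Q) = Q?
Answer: 419560464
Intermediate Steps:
(3248 + 6108)*(44655 + E(r, 189)) = (3248 + 6108)*(44655 + 189) = 9356*44844 = 419560464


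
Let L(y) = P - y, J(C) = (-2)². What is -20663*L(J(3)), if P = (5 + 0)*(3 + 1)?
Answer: -330608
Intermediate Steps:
P = 20 (P = 5*4 = 20)
J(C) = 4
L(y) = 20 - y
-20663*L(J(3)) = -20663*(20 - 1*4) = -20663*(20 - 4) = -20663*16 = -330608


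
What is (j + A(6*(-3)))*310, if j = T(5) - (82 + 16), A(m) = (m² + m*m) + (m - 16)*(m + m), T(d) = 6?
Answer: 551800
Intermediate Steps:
A(m) = 2*m² + 2*m*(-16 + m) (A(m) = (m² + m²) + (-16 + m)*(2*m) = 2*m² + 2*m*(-16 + m))
j = -92 (j = 6 - (82 + 16) = 6 - 1*98 = 6 - 98 = -92)
(j + A(6*(-3)))*310 = (-92 + 4*(6*(-3))*(-8 + 6*(-3)))*310 = (-92 + 4*(-18)*(-8 - 18))*310 = (-92 + 4*(-18)*(-26))*310 = (-92 + 1872)*310 = 1780*310 = 551800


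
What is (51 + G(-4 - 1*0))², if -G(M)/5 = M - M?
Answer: 2601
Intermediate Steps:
G(M) = 0 (G(M) = -5*(M - M) = -5*0 = 0)
(51 + G(-4 - 1*0))² = (51 + 0)² = 51² = 2601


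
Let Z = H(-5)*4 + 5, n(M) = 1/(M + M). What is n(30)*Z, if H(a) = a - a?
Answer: 1/12 ≈ 0.083333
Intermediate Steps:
H(a) = 0
n(M) = 1/(2*M)
Z = 5 (Z = 0*4 + 5 = 0 + 5 = 5)
n(30)*Z = ((1/2)/30)*5 = ((1/2)*(1/30))*5 = (1/60)*5 = 1/12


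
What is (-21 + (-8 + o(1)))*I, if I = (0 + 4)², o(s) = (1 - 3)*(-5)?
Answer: -304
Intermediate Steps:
o(s) = 10 (o(s) = -2*(-5) = 10)
I = 16 (I = 4² = 16)
(-21 + (-8 + o(1)))*I = (-21 + (-8 + 10))*16 = (-21 + 2)*16 = -19*16 = -304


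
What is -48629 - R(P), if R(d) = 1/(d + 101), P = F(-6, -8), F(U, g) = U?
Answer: -4619756/95 ≈ -48629.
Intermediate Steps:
P = -6
R(d) = 1/(101 + d)
-48629 - R(P) = -48629 - 1/(101 - 6) = -48629 - 1/95 = -4619756/95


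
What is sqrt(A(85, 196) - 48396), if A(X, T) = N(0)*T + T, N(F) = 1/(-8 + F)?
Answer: I*sqrt(192898)/2 ≈ 219.6*I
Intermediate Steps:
A(X, T) = 7*T/8 (A(X, T) = T/(-8 + 0) + T = T/(-8) + T = -T/8 + T = 7*T/8)
sqrt(A(85, 196) - 48396) = sqrt((7/8)*196 - 48396) = sqrt(343/2 - 48396) = sqrt(-96449/2) = I*sqrt(192898)/2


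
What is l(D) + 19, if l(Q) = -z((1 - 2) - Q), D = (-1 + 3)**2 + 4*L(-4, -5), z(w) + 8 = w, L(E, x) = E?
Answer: 16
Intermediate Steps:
z(w) = -8 + w
D = -12 (D = (-1 + 3)**2 + 4*(-4) = 2**2 - 16 = 4 - 16 = -12)
l(Q) = 9 + Q (l(Q) = -(-8 + ((1 - 2) - Q)) = -(-8 + (-1 - Q)) = -(-9 - Q) = 9 + Q)
l(D) + 19 = (9 - 12) + 19 = -3 + 19 = 16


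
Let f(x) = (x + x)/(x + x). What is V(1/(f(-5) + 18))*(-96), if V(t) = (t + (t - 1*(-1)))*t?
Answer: -2016/361 ≈ -5.5845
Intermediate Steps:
f(x) = 1 (f(x) = (2*x)/((2*x)) = (2*x)*(1/(2*x)) = 1)
V(t) = t*(1 + 2*t) (V(t) = (t + (t + 1))*t = (t + (1 + t))*t = (1 + 2*t)*t = t*(1 + 2*t))
V(1/(f(-5) + 18))*(-96) = ((1 + 2/(1 + 18))/(1 + 18))*(-96) = ((1 + 2/19)/19)*(-96) = ((1/19)*(21/19))*(-96) = (21/361)*(-96) = -2016/361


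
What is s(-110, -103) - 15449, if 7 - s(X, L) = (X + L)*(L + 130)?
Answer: -9691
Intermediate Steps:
s(X, L) = 7 - (130 + L)*(L + X) (s(X, L) = 7 - (X + L)*(L + 130) = 7 - (L + X)*(130 + L) = 7 - (130 + L)*(L + X))
s(-110, -103) - 15449 = (7 - 1*(-103)**2 - 130*(-103) - 130*(-110) - 1*(-103)*(-110)) - 15449 = (7 - 1*10609 + 13390 + 14300 - 11330) - 15449 = (7 - 10609 + 13390 + 14300 - 11330) - 15449 = 5758 - 15449 = -9691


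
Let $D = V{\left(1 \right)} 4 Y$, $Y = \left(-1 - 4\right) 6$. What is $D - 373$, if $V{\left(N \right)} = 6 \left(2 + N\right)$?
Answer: $-2533$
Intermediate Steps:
$V{\left(N \right)} = 12 + 6 N$
$Y = -30$ ($Y = \left(-5\right) 6 = -30$)
$D = -2160$ ($D = \left(12 + 6 \cdot 1\right) 4 \left(-30\right) = \left(12 + 6\right) 4 \left(-30\right) = 18 \cdot 4 \left(-30\right) = 72 \left(-30\right) = -2160$)
$D - 373 = -2160 - 373 = -2533$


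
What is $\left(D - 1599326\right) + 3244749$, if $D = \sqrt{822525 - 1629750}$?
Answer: $1645423 + 5 i \sqrt{32289} \approx 1.6454 \cdot 10^{6} + 898.46 i$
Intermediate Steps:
$D = 5 i \sqrt{32289}$ ($D = \sqrt{-807225} = 5 i \sqrt{32289} \approx 898.46 i$)
$\left(D - 1599326\right) + 3244749 = \left(5 i \sqrt{32289} - 1599326\right) + 3244749 = \left(-1599326 + 5 i \sqrt{32289}\right) + 3244749 = 1645423 + 5 i \sqrt{32289}$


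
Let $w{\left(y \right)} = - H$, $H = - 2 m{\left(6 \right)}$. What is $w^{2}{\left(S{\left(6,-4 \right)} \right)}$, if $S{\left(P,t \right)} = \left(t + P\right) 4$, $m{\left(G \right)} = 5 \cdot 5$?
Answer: $2500$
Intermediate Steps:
$m{\left(G \right)} = 25$
$S{\left(P,t \right)} = 4 P + 4 t$ ($S{\left(P,t \right)} = \left(P + t\right) 4 = 4 P + 4 t$)
$H = -50$ ($H = \left(-2\right) 25 = -50$)
$w{\left(y \right)} = 50$ ($w{\left(y \right)} = \left(-1\right) \left(-50\right) = 50$)
$w^{2}{\left(S{\left(6,-4 \right)} \right)} = 50^{2} = 2500$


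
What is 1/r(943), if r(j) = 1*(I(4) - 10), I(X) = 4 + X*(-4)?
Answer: -1/22 ≈ -0.045455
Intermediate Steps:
I(X) = 4 - 4*X
r(j) = -22 (r(j) = 1*((4 - 4*4) - 10) = 1*((4 - 16) - 10) = 1*(-12 - 10) = 1*(-22) = -22)
1/r(943) = 1/(-22) = -1/22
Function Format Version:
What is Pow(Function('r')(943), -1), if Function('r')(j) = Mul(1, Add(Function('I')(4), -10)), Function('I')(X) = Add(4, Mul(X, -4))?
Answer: Rational(-1, 22) ≈ -0.045455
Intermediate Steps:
Function('I')(X) = Add(4, Mul(-4, X))
Function('r')(j) = -22 (Function('r')(j) = Mul(1, Add(Add(4, Mul(-4, 4)), -10)) = Mul(1, Add(Add(4, -16), -10)) = Mul(1, Add(-12, -10)) = Mul(1, -22) = -22)
Pow(Function('r')(943), -1) = Pow(-22, -1) = Rational(-1, 22)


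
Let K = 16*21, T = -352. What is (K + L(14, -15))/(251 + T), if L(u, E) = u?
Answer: -350/101 ≈ -3.4653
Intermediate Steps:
K = 336
(K + L(14, -15))/(251 + T) = (336 + 14)/(251 - 352) = 350/(-101) = 350*(-1/101) = -350/101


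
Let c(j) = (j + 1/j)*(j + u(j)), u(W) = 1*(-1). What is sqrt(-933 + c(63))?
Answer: sqrt(1311527)/21 ≈ 54.534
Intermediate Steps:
u(W) = -1
c(j) = (-1 + j)*(j + 1/j) (c(j) = (j + 1/j)*(j - 1) = (j + 1/j)*(-1 + j) = (-1 + j)*(j + 1/j))
sqrt(-933 + c(63)) = sqrt(-933 + (1 + 63**2 - 1*63 - 1/63)) = sqrt(-933 + (1 + 3969 - 63 - 1*1/63)) = sqrt(-933 + (1 + 3969 - 63 - 1/63)) = sqrt(-933 + 246140/63) = sqrt(187361/63) = sqrt(1311527)/21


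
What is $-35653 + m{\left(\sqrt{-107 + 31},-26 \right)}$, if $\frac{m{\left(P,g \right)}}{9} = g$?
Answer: $-35887$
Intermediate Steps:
$m{\left(P,g \right)} = 9 g$
$-35653 + m{\left(\sqrt{-107 + 31},-26 \right)} = -35653 + 9 \left(-26\right) = -35653 - 234 = -35887$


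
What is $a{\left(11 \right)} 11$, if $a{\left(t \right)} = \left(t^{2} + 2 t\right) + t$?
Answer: $1694$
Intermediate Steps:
$a{\left(t \right)} = t^{2} + 3 t$
$a{\left(11 \right)} 11 = 11 \left(3 + 11\right) 11 = 11 \cdot 14 \cdot 11 = 154 \cdot 11 = 1694$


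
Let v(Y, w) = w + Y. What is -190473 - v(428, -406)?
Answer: -190495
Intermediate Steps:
v(Y, w) = Y + w
-190473 - v(428, -406) = -190473 - (428 - 406) = -190473 - 1*22 = -190473 - 22 = -190495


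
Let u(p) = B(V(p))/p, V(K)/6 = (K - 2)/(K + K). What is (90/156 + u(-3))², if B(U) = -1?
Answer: 5041/6084 ≈ 0.82857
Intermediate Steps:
V(K) = 3*(-2 + K)/K (V(K) = 6*((K - 2)/(K + K)) = 6*((-2 + K)/((2*K))) = 6*((-2 + K)*(1/(2*K))) = 6*((-2 + K)/(2*K)) = 3*(-2 + K)/K)
u(p) = -1/p
(90/156 + u(-3))² = (90/156 - 1/(-3))² = (90*(1/156) - 1*(-⅓))² = (15/26 + ⅓)² = (71/78)² = 5041/6084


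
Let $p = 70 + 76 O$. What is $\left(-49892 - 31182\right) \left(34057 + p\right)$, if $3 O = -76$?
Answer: $- \frac{7832153770}{3} \approx -2.6107 \cdot 10^{9}$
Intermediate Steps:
$O = - \frac{76}{3}$ ($O = \frac{1}{3} \left(-76\right) = - \frac{76}{3} \approx -25.333$)
$p = - \frac{5566}{3}$ ($p = 70 + 76 \left(- \frac{76}{3}\right) = 70 - \frac{5776}{3} = - \frac{5566}{3} \approx -1855.3$)
$\left(-49892 - 31182\right) \left(34057 + p\right) = \left(-49892 - 31182\right) \left(34057 - \frac{5566}{3}\right) = \left(-81074\right) \frac{96605}{3} = - \frac{7832153770}{3}$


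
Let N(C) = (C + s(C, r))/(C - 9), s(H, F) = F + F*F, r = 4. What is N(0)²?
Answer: 400/81 ≈ 4.9383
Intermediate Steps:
s(H, F) = F + F²
N(C) = (20 + C)/(-9 + C) (N(C) = (C + 4*(1 + 4))/(C - 9) = (C + 4*5)/(-9 + C) = (C + 20)/(-9 + C) = (20 + C)/(-9 + C))
N(0)² = ((20 + 0)/(-9 + 0))² = (20/(-9))² = (-⅑*20)² = (-20/9)² = 400/81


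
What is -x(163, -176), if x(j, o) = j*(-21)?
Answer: 3423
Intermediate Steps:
x(j, o) = -21*j
-x(163, -176) = -(-21)*163 = -1*(-3423) = 3423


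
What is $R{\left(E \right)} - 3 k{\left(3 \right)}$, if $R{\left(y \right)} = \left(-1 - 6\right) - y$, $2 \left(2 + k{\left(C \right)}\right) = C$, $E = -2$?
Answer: $- \frac{7}{2} \approx -3.5$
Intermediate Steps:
$k{\left(C \right)} = -2 + \frac{C}{2}$
$R{\left(y \right)} = -7 - y$ ($R{\left(y \right)} = \left(-1 - 6\right) - y = -7 - y$)
$R{\left(E \right)} - 3 k{\left(3 \right)} = \left(-7 - -2\right) - 3 \left(-2 + \frac{1}{2} \cdot 3\right) = \left(-7 + 2\right) - 3 \left(-2 + \frac{3}{2}\right) = -5 - - \frac{3}{2} = -5 + \frac{3}{2} = - \frac{7}{2}$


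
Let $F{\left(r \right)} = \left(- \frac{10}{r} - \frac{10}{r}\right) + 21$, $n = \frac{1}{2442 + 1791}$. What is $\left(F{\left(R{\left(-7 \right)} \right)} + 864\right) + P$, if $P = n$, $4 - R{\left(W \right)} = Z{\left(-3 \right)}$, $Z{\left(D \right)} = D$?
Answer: $\frac{26138782}{29631} \approx 882.14$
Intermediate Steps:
$n = \frac{1}{4233} \approx 0.00023624$
$R{\left(W \right)} = 7$ ($R{\left(W \right)} = 4 - -3 = 4 + 3 = 7$)
$P = \frac{1}{4233} \approx 0.00023624$
$F{\left(r \right)} = 21 - \frac{20}{r}$ ($F{\left(r \right)} = - \frac{20}{r} + 21 = 21 - \frac{20}{r}$)
$\left(F{\left(R{\left(-7 \right)} \right)} + 864\right) + P = \left(\left(21 - \frac{20}{7}\right) + 864\right) + \frac{1}{4233} = \left(\frac{127}{7} + 864\right) + \frac{1}{4233} = \frac{6175}{7} + \frac{1}{4233} = \frac{26138782}{29631}$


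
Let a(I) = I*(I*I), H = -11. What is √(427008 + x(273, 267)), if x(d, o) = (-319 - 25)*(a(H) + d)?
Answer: 4*√49435 ≈ 889.36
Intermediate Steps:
a(I) = I³ (a(I) = I*I² = I³)
x(d, o) = 457864 - 344*d (x(d, o) = (-319 - 25)*((-11)³ + d) = -344*(-1331 + d) = 457864 - 344*d)
√(427008 + x(273, 267)) = √(427008 + (457864 - 344*273)) = √(427008 + (457864 - 93912)) = √(427008 + 363952) = √790960 = 4*√49435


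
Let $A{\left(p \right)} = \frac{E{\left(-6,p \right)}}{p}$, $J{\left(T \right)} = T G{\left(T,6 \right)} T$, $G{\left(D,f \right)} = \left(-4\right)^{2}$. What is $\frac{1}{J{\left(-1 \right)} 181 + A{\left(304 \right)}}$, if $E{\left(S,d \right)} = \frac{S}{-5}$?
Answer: $\frac{760}{2200963} \approx 0.0003453$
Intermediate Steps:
$G{\left(D,f \right)} = 16$
$J{\left(T \right)} = 16 T^{2}$ ($J{\left(T \right)} = T 16 T = 16 T T = 16 T^{2}$)
$E{\left(S,d \right)} = - \frac{S}{5}$ ($E{\left(S,d \right)} = S \left(- \frac{1}{5}\right) = - \frac{S}{5}$)
$A{\left(p \right)} = \frac{6}{5 p}$ ($A{\left(p \right)} = \frac{\left(- \frac{1}{5}\right) \left(-6\right)}{p} = \frac{6}{5 p}$)
$\frac{1}{J{\left(-1 \right)} 181 + A{\left(304 \right)}} = \frac{1}{16 \left(-1\right)^{2} \cdot 181 + \frac{6}{5 \cdot 304}} = \frac{1}{16 \cdot 1 \cdot 181 + \frac{6}{5} \cdot \frac{1}{304}} = \frac{1}{16 \cdot 181 + \frac{3}{760}} = \frac{1}{2896 + \frac{3}{760}} = \frac{1}{\frac{2200963}{760}} = \frac{760}{2200963}$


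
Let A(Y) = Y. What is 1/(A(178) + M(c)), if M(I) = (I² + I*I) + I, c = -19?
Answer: 1/881 ≈ 0.0011351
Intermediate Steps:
M(I) = I + 2*I² (M(I) = (I² + I²) + I = 2*I² + I = I + 2*I²)
1/(A(178) + M(c)) = 1/(178 - 19*(1 + 2*(-19))) = 1/(178 - 19*(1 - 38)) = 1/(178 - 19*(-37)) = 1/(178 + 703) = 1/881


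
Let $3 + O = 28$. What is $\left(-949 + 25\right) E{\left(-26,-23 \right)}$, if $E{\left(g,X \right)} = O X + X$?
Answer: $552552$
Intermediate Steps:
$O = 25$ ($O = -3 + 28 = 25$)
$E{\left(g,X \right)} = 26 X$ ($E{\left(g,X \right)} = 25 X + X = 26 X$)
$\left(-949 + 25\right) E{\left(-26,-23 \right)} = \left(-949 + 25\right) 26 \left(-23\right) = \left(-924\right) \left(-598\right) = 552552$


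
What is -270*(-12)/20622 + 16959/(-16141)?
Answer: -49571943/55476617 ≈ -0.89356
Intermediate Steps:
-270*(-12)/20622 + 16959/(-16141) = 3240*(1/20622) + 16959*(-1/16141) = 540/3437 - 16959/16141 = -49571943/55476617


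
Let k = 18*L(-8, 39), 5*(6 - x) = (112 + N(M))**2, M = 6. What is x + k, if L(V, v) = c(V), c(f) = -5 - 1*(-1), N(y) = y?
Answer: -14254/5 ≈ -2850.8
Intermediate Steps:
c(f) = -4 (c(f) = -5 + 1 = -4)
L(V, v) = -4
x = -13894/5 (x = 6 - (112 + 6)**2/5 = 6 - 1/5*118**2 = 6 - 1/5*13924 = 6 - 13924/5 = -13894/5 ≈ -2778.8)
k = -72 (k = 18*(-4) = -72)
x + k = -13894/5 - 72 = -14254/5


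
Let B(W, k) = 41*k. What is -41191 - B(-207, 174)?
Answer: -48325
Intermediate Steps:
-41191 - B(-207, 174) = -41191 - 41*174 = -41191 - 1*7134 = -41191 - 7134 = -48325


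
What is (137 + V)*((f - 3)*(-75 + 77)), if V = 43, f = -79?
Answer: -29520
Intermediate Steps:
(137 + V)*((f - 3)*(-75 + 77)) = (137 + 43)*((-79 - 3)*(-75 + 77)) = 180*(-82*2) = 180*(-164) = -29520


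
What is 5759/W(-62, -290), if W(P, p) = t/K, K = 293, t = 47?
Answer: 1687387/47 ≈ 35902.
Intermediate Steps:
W(P, p) = 47/293
5759/W(-62, -290) = 5759/(47/293) = 5759*(293/47) = 1687387/47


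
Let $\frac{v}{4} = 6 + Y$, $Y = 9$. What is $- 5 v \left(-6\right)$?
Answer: $1800$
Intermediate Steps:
$v = 60$ ($v = 4 \left(6 + 9\right) = 4 \cdot 15 = 60$)
$- 5 v \left(-6\right) = \left(-5\right) 60 \left(-6\right) = \left(-300\right) \left(-6\right) = 1800$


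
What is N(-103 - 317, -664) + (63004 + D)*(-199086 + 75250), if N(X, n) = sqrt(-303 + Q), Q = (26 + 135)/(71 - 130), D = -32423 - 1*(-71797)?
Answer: -12678082008 + I*sqrt(1064242)/59 ≈ -1.2678e+10 + 17.485*I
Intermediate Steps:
D = 39374 (D = -32423 + 71797 = 39374)
Q = -161/59 (Q = 161/(-59) = 161*(-1/59) = -161/59 ≈ -2.7288)
N(X, n) = I*sqrt(1064242)/59 (N(X, n) = sqrt(-303 - 161/59) = sqrt(-18038/59) = I*sqrt(1064242)/59)
N(-103 - 317, -664) + (63004 + D)*(-199086 + 75250) = I*sqrt(1064242)/59 + (63004 + 39374)*(-199086 + 75250) = I*sqrt(1064242)/59 + 102378*(-123836) = I*sqrt(1064242)/59 - 12678082008 = -12678082008 + I*sqrt(1064242)/59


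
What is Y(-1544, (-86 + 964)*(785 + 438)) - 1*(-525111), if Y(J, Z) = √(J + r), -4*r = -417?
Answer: 525111 + I*√5759/2 ≈ 5.2511e+5 + 37.944*I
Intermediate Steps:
r = 417/4 (r = -¼*(-417) = 417/4 ≈ 104.25)
Y(J, Z) = √(417/4 + J) (Y(J, Z) = √(J + 417/4) = √(417/4 + J))
Y(-1544, (-86 + 964)*(785 + 438)) - 1*(-525111) = √(417 + 4*(-1544))/2 - 1*(-525111) = √(417 - 6176)/2 + 525111 = √(-5759)/2 + 525111 = (I*√5759)/2 + 525111 = I*√5759/2 + 525111 = 525111 + I*√5759/2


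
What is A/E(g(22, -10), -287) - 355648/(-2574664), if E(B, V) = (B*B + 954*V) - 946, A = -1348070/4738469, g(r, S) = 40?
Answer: 28769570048348363/208271711876855244 ≈ 0.13813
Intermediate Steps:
A = -1348070/4738469 (A = -1348070*1/4738469 = -1348070/4738469 ≈ -0.28449)
E(B, V) = -946 + B**2 + 954*V (E(B, V) = (B**2 + 954*V) - 946 = -946 + B**2 + 954*V)
A/E(g(22, -10), -287) - 355648/(-2574664) = -1348070/(4738469*(-946 + 40**2 + 954*(-287))) - 355648/(-2574664) = -1348070/(4738469*(-946 + 1600 - 273798)) - 355648*(-1/2574664) = -1348070/4738469/(-273144) + 44456/321833 = -1348070/4738469*(-1/273144) + 44456/321833 = 674035/647142188268 + 44456/321833 = 28769570048348363/208271711876855244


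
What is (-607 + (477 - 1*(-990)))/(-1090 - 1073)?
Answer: -860/2163 ≈ -0.39760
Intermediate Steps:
(-607 + (477 - 1*(-990)))/(-1090 - 1073) = (-607 + (477 + 990))/(-2163) = (-607 + 1467)*(-1/2163) = 860*(-1/2163) = -860/2163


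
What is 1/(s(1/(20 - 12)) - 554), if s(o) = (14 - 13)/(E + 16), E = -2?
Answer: -14/7755 ≈ -0.0018053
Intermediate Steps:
s(o) = 1/14 (s(o) = (14 - 13)/(-2 + 16) = 1/14)
1/(s(1/(20 - 12)) - 554) = 1/(1/14 - 554) = 1/(-7755/14) = -14/7755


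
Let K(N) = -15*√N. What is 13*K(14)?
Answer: -195*√14 ≈ -729.62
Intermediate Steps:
13*K(14) = 13*(-15*√14) = -195*√14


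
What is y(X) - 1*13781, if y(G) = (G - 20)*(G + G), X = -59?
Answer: -4459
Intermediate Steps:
y(G) = 2*G*(-20 + G) (y(G) = (-20 + G)*(2*G) = 2*G*(-20 + G))
y(X) - 1*13781 = 2*(-59)*(-20 - 59) - 1*13781 = 2*(-59)*(-79) - 13781 = 9322 - 13781 = -4459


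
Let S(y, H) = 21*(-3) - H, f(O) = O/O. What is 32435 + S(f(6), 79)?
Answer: 32293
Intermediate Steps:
f(O) = 1
S(y, H) = -63 - H
32435 + S(f(6), 79) = 32435 + (-63 - 1*79) = 32435 + (-63 - 79) = 32435 - 142 = 32293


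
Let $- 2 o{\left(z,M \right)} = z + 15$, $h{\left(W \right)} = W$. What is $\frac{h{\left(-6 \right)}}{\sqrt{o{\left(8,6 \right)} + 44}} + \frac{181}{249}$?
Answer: $\frac{181}{249} - \frac{6 \sqrt{130}}{65} \approx -0.32556$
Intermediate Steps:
$o{\left(z,M \right)} = - \frac{15}{2} - \frac{z}{2}$ ($o{\left(z,M \right)} = - \frac{z + 15}{2} = - \frac{15 + z}{2} = - \frac{15}{2} - \frac{z}{2}$)
$\frac{h{\left(-6 \right)}}{\sqrt{o{\left(8,6 \right)} + 44}} + \frac{181}{249} = - \frac{6}{\sqrt{\left(- \frac{15}{2} - 4\right) + 44}} + \frac{181}{249} = - \frac{6}{\sqrt{\left(- \frac{15}{2} - 4\right) + 44}} + 181 \cdot \frac{1}{249} = - \frac{6}{\sqrt{- \frac{23}{2} + 44}} + \frac{181}{249} = - \frac{6}{\sqrt{\frac{65}{2}}} + \frac{181}{249} = - \frac{6}{\frac{1}{2} \sqrt{130}} + \frac{181}{249} = - 6 \frac{\sqrt{130}}{65} + \frac{181}{249} = - \frac{6 \sqrt{130}}{65} + \frac{181}{249} = \frac{181}{249} - \frac{6 \sqrt{130}}{65}$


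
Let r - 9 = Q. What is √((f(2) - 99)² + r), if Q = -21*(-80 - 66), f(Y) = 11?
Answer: √10819 ≈ 104.01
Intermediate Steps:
Q = 3066 (Q = -21*(-146) = 3066)
r = 3075 (r = 9 + 3066 = 3075)
√((f(2) - 99)² + r) = √((11 - 99)² + 3075) = √((-88)² + 3075) = √(7744 + 3075) = √10819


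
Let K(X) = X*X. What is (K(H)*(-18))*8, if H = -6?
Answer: -5184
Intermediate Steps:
K(X) = X²
(K(H)*(-18))*8 = ((-6)²*(-18))*8 = (36*(-18))*8 = -648*8 = -5184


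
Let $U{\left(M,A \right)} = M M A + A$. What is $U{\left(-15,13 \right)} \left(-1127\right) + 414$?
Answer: $-3310712$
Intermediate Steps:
$U{\left(M,A \right)} = A + A M^{2}$ ($U{\left(M,A \right)} = M^{2} A + A = A M^{2} + A = A + A M^{2}$)
$U{\left(-15,13 \right)} \left(-1127\right) + 414 = 13 \left(1 + \left(-15\right)^{2}\right) \left(-1127\right) + 414 = 13 \left(1 + 225\right) \left(-1127\right) + 414 = 13 \cdot 226 \left(-1127\right) + 414 = 2938 \left(-1127\right) + 414 = -3311126 + 414 = -3310712$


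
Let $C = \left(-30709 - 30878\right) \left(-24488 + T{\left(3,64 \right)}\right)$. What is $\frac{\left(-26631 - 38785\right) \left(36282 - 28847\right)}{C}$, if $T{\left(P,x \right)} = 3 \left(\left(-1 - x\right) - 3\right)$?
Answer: $- \frac{121591990}{380176551} \approx -0.31983$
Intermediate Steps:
$T{\left(P,x \right)} = -12 - 3 x$ ($T{\left(P,x \right)} = 3 \left(-4 - x\right) = -12 - 3 x$)
$C = 1520706204$ ($C = \left(-30709 - 30878\right) \left(-24488 - 204\right) = - 61587 \left(-24488 - 204\right) = \left(-61587\right) \left(-24692\right) = 1520706204$)
$\frac{\left(-26631 - 38785\right) \left(36282 - 28847\right)}{C} = \frac{\left(-26631 - 38785\right) \left(36282 - 28847\right)}{1520706204} = \left(-65416\right) 7435 \cdot \frac{1}{1520706204} = \left(-486367960\right) \frac{1}{1520706204} = - \frac{121591990}{380176551}$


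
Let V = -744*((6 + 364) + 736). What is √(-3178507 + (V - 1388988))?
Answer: I*√5390359 ≈ 2321.7*I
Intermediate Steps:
V = -822864 (V = -744*(370 + 736) = -744*1106 = -822864)
√(-3178507 + (V - 1388988)) = √(-3178507 + (-822864 - 1388988)) = √(-3178507 - 2211852) = √(-5390359) = I*√5390359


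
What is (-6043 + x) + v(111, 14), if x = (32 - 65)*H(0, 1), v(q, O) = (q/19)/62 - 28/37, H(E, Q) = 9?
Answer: -276364117/43586 ≈ -6340.7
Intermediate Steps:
v(q, O) = -28/37 + q/1178 (v(q, O) = (q*(1/19))*(1/62) - 28*1/37 = (q/19)*(1/62) - 28/37 = q/1178 - 28/37 = -28/37 + q/1178)
x = -297 (x = (32 - 65)*9 = -33*9 = -297)
(-6043 + x) + v(111, 14) = (-6043 - 297) + (-28/37 + (1/1178)*111) = -6340 + (-28/37 + 111/1178) = -6340 - 28877/43586 = -276364117/43586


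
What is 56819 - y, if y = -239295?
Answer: 296114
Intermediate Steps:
56819 - y = 56819 - 1*(-239295) = 56819 + 239295 = 296114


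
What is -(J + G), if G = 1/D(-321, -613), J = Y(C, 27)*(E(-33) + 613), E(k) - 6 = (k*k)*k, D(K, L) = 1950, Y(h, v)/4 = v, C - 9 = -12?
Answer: 7437970799/1950 ≈ 3.8143e+6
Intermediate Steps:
C = -3 (C = 9 - 12 = -3)
Y(h, v) = 4*v
E(k) = 6 + k³ (E(k) = 6 + (k*k)*k = 6 + k²*k = 6 + k³)
J = -3814344 (J = (4*27)*((6 + (-33)³) + 613) = 108*((6 - 35937) + 613) = 108*(-35931 + 613) = 108*(-35318) = -3814344)
G = 1/1950 ≈ 0.00051282
-(J + G) = -(-3814344 + 1/1950) = -1*(-7437970799/1950) = 7437970799/1950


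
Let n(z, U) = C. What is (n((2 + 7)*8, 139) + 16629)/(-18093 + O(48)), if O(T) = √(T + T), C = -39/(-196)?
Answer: -19656977013/21387294796 - 1086441*√6/5346823699 ≈ -0.91959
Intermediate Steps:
C = 39/196 (C = -39*(-1/196) = 39/196 ≈ 0.19898)
n(z, U) = 39/196
O(T) = √2*√T (O(T) = √(2*T) = √2*√T)
(n((2 + 7)*8, 139) + 16629)/(-18093 + O(48)) = (39/196 + 16629)/(-18093 + √2*√48) = 3259323/(196*(-18093 + √2*(4*√3))) = 3259323/(196*(-18093 + 4*√6))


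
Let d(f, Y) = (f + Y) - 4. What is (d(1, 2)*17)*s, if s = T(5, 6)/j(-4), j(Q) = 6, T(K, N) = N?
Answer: -17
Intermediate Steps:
d(f, Y) = -4 + Y + f (d(f, Y) = (Y + f) - 4 = -4 + Y + f)
s = 1 (s = 6/6 = 6*(⅙) = 1)
(d(1, 2)*17)*s = ((-4 + 2 + 1)*17)*1 = -1*17*1 = -17*1 = -17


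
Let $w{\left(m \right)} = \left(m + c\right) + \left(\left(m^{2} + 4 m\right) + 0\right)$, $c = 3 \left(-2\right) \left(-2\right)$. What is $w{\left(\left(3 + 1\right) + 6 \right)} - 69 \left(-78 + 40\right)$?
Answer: $2784$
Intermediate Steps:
$c = 12$ ($c = \left(-6\right) \left(-2\right) = 12$)
$w{\left(m \right)} = 12 + m^{2} + 5 m$ ($w{\left(m \right)} = \left(m + 12\right) + \left(\left(m^{2} + 4 m\right) + 0\right) = \left(12 + m\right) + \left(m^{2} + 4 m\right) = 12 + m^{2} + 5 m$)
$w{\left(\left(3 + 1\right) + 6 \right)} - 69 \left(-78 + 40\right) = \left(12 + \left(\left(3 + 1\right) + 6\right)^{2} + 5 \left(\left(3 + 1\right) + 6\right)\right) - 69 \left(-78 + 40\right) = \left(12 + \left(4 + 6\right)^{2} + 5 \left(4 + 6\right)\right) - -2622 = \left(12 + 10^{2} + 5 \cdot 10\right) + 2622 = \left(12 + 100 + 50\right) + 2622 = 162 + 2622 = 2784$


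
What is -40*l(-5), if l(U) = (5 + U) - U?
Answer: -200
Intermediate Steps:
l(U) = 5
-40*l(-5) = -40*5 = -200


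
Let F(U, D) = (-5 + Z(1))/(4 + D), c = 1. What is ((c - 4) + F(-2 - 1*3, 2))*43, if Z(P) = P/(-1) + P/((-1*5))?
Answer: -5203/30 ≈ -173.43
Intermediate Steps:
Z(P) = -6*P/5 (Z(P) = P*(-1) + P/(-5) = -P + P*(-⅕) = -P - P/5 = -6*P/5)
F(U, D) = -31/(5*(4 + D)) (F(U, D) = (-5 - 6/5*1)/(4 + D) = (-5 - 6/5)/(4 + D) = -31/(5*(4 + D)))
((c - 4) + F(-2 - 1*3, 2))*43 = ((1 - 4) - 31/(20 + 5*2))*43 = (-3 - 31/(20 + 10))*43 = (-3 - 31/30)*43 = -121/30*43 = -5203/30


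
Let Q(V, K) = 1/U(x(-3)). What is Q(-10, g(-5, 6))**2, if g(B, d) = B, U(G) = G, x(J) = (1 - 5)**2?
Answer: 1/256 ≈ 0.0039063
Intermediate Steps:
x(J) = 16 (x(J) = (-4)**2 = 16)
Q(V, K) = 1/16
Q(-10, g(-5, 6))**2 = (1/16)**2 = 1/256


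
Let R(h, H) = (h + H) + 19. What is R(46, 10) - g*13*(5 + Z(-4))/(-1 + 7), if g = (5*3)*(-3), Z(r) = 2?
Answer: 1515/2 ≈ 757.50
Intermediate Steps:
g = -45 (g = 15*(-3) = -45)
R(h, H) = 19 + H + h (R(h, H) = (H + h) + 19 = 19 + H + h)
R(46, 10) - g*13*(5 + Z(-4))/(-1 + 7) = (19 + 10 + 46) - (-45*13)*(5 + 2)/(-1 + 7) = 75 - (-585)*7/6 = 75 - 1*(-1365/2) = 75 + 1365/2 = 1515/2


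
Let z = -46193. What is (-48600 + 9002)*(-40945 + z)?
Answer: 3450490524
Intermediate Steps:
(-48600 + 9002)*(-40945 + z) = (-48600 + 9002)*(-40945 - 46193) = -39598*(-87138) = 3450490524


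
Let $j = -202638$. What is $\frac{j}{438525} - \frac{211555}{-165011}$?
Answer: $\frac{19778219119}{24120482925} \approx 0.81998$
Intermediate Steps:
$\frac{j}{438525} - \frac{211555}{-165011} = - \frac{202638}{438525} - \frac{211555}{-165011} = \left(-202638\right) \frac{1}{438525} - - \frac{211555}{165011} = - \frac{67546}{146175} + \frac{211555}{165011} = \frac{19778219119}{24120482925}$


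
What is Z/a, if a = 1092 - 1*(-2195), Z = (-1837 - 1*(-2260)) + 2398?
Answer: 2821/3287 ≈ 0.85823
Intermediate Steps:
Z = 2821 (Z = (-1837 + 2260) + 2398 = 423 + 2398 = 2821)
a = 3287 (a = 1092 + 2195 = 3287)
Z/a = 2821/3287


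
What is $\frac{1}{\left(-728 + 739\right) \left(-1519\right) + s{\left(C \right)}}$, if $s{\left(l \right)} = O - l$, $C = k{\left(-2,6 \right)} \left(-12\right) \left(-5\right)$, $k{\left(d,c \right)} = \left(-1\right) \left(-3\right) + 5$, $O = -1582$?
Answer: $- \frac{1}{18771} \approx -5.3274 \cdot 10^{-5}$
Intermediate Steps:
$k{\left(d,c \right)} = 8$ ($k{\left(d,c \right)} = 3 + 5 = 8$)
$C = 480$ ($C = 8 \left(-12\right) \left(-5\right) = \left(-96\right) \left(-5\right) = 480$)
$s{\left(l \right)} = -1582 - l$
$\frac{1}{\left(-728 + 739\right) \left(-1519\right) + s{\left(C \right)}} = \frac{1}{\left(-728 + 739\right) \left(-1519\right) - 2062} = \frac{1}{11 \left(-1519\right) - 2062} = \frac{1}{-16709 - 2062} = \frac{1}{-18771} = - \frac{1}{18771}$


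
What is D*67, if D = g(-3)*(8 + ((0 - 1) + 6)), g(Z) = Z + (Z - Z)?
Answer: -2613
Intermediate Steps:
g(Z) = Z (g(Z) = Z + 0 = Z)
D = -39 (D = -3*(8 + ((0 - 1) + 6)) = -3*(8 + (-1 + 6)) = -3*(8 + 5) = -3*13 = -39)
D*67 = -39*67 = -2613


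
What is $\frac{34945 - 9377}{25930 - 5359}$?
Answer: $\frac{25568}{20571} \approx 1.2429$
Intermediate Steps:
$\frac{34945 - 9377}{25930 - 5359} = \frac{25568}{20571}$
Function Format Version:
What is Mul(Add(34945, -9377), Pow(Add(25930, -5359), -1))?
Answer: Rational(25568, 20571) ≈ 1.2429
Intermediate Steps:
Mul(Add(34945, -9377), Pow(Add(25930, -5359), -1)) = Mul(25568, Pow(20571, -1)) = Mul(25568, Rational(1, 20571)) = Rational(25568, 20571)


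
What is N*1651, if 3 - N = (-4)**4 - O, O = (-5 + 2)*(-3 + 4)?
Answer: -422656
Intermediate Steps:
O = -3 (O = -3*1 = -3)
N = -256 (N = 3 - ((-4)**4 - 1*(-3)) = 3 - (256 + 3) = 3 - 1*259 = 3 - 259 = -256)
N*1651 = -256*1651 = -422656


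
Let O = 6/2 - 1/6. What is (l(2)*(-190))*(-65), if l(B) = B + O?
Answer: 179075/3 ≈ 59692.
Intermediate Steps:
O = 17/6 (O = 6*(½) - 1*⅙ = 3 - ⅙ = 17/6 ≈ 2.8333)
l(B) = 17/6 + B (l(B) = B + 17/6 = 17/6 + B)
(l(2)*(-190))*(-65) = ((17/6 + 2)*(-190))*(-65) = ((29/6)*(-190))*(-65) = -2755/3*(-65) = 179075/3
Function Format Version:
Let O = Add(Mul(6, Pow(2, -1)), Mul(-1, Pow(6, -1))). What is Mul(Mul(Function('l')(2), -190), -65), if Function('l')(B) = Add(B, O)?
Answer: Rational(179075, 3) ≈ 59692.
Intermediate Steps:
O = Rational(17, 6) (O = Add(Mul(6, Rational(1, 2)), Mul(-1, Rational(1, 6))) = Add(3, Rational(-1, 6)) = Rational(17, 6) ≈ 2.8333)
Function('l')(B) = Add(Rational(17, 6), B) (Function('l')(B) = Add(B, Rational(17, 6)) = Add(Rational(17, 6), B))
Mul(Mul(Function('l')(2), -190), -65) = Mul(Mul(Add(Rational(17, 6), 2), -190), -65) = Mul(Mul(Rational(29, 6), -190), -65) = Mul(Rational(-2755, 3), -65) = Rational(179075, 3)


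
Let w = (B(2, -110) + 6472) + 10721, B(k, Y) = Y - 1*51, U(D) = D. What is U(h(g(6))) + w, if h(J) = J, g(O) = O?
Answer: 17038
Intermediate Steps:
B(k, Y) = -51 + Y (B(k, Y) = Y - 51 = -51 + Y)
w = 17032 (w = ((-51 - 110) + 6472) + 10721 = (-161 + 6472) + 10721 = 6311 + 10721 = 17032)
U(h(g(6))) + w = 6 + 17032 = 17038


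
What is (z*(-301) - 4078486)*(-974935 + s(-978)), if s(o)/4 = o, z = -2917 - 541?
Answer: 2973373054916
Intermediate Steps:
z = -3458
s(o) = 4*o
(z*(-301) - 4078486)*(-974935 + s(-978)) = (-3458*(-301) - 4078486)*(-974935 + 4*(-978)) = (1040858 - 4078486)*(-974935 - 3912) = -3037628*(-978847) = 2973373054916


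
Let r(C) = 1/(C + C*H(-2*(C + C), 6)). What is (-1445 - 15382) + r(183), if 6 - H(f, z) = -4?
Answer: -33872750/2013 ≈ -16827.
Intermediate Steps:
H(f, z) = 10 (H(f, z) = 6 - 1*(-4) = 6 + 4 = 10)
r(C) = 1/(11*C) (r(C) = 1/(C + C*10) = 1/(C + 10*C) = 1/(11*C))
(-1445 - 15382) + r(183) = (-1445 - 15382) + (1/11)/183 = -16827 + (1/11)*(1/183) = -16827 + 1/2013 = -33872750/2013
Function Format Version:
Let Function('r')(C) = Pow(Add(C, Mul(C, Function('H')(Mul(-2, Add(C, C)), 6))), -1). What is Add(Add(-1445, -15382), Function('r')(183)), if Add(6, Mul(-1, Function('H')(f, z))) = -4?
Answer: Rational(-33872750, 2013) ≈ -16827.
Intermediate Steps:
Function('H')(f, z) = 10 (Function('H')(f, z) = Add(6, Mul(-1, -4)) = Add(6, 4) = 10)
Function('r')(C) = Mul(Rational(1, 11), Pow(C, -1)) (Function('r')(C) = Pow(Add(C, Mul(C, 10)), -1) = Pow(Add(C, Mul(10, C)), -1) = Pow(Mul(11, C), -1) = Mul(Rational(1, 11), Pow(C, -1)))
Add(Add(-1445, -15382), Function('r')(183)) = Add(Add(-1445, -15382), Mul(Rational(1, 11), Pow(183, -1))) = Add(-16827, Mul(Rational(1, 11), Rational(1, 183))) = Add(-16827, Rational(1, 2013)) = Rational(-33872750, 2013)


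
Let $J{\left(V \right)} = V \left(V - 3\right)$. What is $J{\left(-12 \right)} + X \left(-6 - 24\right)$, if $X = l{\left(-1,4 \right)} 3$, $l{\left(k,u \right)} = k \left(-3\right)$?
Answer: $-90$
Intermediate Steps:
$J{\left(V \right)} = V \left(-3 + V\right)$
$l{\left(k,u \right)} = - 3 k$
$X = 9$ ($X = \left(-3\right) \left(-1\right) 3 = 3 \cdot 3 = 9$)
$J{\left(-12 \right)} + X \left(-6 - 24\right) = - 12 \left(-3 - 12\right) + 9 \left(-6 - 24\right) = \left(-12\right) \left(-15\right) + 9 \left(-6 - 24\right) = 180 + 9 \left(-30\right) = 180 - 270 = -90$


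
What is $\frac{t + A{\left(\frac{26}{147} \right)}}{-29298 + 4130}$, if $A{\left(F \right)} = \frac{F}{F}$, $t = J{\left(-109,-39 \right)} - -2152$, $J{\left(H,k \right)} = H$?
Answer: $- \frac{511}{6292} \approx -0.081214$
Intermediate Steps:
$t = 2043$ ($t = -109 - -2152 = -109 + 2152 = 2043$)
$A{\left(F \right)} = 1$
$\frac{t + A{\left(\frac{26}{147} \right)}}{-29298 + 4130} = \frac{2043 + 1}{-29298 + 4130} = \frac{2044}{-25168} = 2044 \left(- \frac{1}{25168}\right) = - \frac{511}{6292}$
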